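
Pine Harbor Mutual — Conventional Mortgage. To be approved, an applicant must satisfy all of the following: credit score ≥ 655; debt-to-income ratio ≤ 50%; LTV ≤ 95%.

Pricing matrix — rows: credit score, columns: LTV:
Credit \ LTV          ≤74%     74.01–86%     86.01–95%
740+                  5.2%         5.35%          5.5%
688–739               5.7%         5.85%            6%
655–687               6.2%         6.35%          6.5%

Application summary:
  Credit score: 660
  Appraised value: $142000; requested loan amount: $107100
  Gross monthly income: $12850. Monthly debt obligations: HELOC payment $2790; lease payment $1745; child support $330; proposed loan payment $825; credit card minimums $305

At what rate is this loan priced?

Credit score 660 ≥ 655; Total monthly debts = (2,790 + 1,745 + 330 + 825 + 305) = 5,995. DTI: 5,995 ÷ 12,850 = 46.7%, within the 50% cap
LTV = 107,100/142,000 = 75.4% ≤ 95%
Credit 660 → row 655–687; LTV 75.4% → column 74.01–86%. Grid cell → 6.35%.

6.35%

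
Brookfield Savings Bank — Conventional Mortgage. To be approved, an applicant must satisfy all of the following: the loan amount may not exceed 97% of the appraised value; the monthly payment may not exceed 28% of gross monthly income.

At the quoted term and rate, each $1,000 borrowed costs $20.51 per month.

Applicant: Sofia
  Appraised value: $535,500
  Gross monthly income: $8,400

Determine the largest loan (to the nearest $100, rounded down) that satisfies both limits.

Payment cap: 28% × $8,400 = $2,352/month.
At $20.51 per $1,000, that supports 2,352/20.51 × 1,000 ≈ $114,675 → $114,600.
LTV cap: 97% × $535,500 = $519,435 → $519,400.
Binding constraint: payment-to-income.

$114,600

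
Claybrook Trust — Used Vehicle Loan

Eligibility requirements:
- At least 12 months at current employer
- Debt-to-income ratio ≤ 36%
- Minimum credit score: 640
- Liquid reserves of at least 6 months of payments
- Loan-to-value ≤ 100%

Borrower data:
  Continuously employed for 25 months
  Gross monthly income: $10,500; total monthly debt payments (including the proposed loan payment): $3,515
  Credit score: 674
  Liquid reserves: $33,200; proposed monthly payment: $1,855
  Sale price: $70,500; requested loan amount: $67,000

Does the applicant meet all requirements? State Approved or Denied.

Approved

Employment 25 ≥ 12 months
Debt-to-income = 3,515/10,500 = 33.5% — meets 36% limit
Credit score 674 ≥ 640 (meets)
Reserves: 33,200 ÷ 1,855 = 17.9 months (meets 6-month minimum)
LTV: 67,000 ÷ 70,500 = 95%, within 100% cap
All criteria satisfied.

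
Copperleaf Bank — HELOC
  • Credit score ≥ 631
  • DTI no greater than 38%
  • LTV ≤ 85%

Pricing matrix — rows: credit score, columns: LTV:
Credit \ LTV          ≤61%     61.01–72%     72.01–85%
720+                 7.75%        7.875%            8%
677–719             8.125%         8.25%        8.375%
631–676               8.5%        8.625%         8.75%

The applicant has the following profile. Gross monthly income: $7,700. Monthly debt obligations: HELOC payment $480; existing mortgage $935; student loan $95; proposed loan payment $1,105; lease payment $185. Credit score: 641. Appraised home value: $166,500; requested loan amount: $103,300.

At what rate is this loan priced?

8.625%

Credit score 641 ≥ 631; Total monthly debts = (480 + 935 + 95 + 1,105 + 185) = 2,800. DTI = 2,800/7,700 = 36.4% ≤ 38%
LTV: 103,300 ÷ 166,500 = 62%, within 85% cap
Row: 641 falls in 631–676. Column: 62% falls in 61.01–72%. Rate = 8.625%.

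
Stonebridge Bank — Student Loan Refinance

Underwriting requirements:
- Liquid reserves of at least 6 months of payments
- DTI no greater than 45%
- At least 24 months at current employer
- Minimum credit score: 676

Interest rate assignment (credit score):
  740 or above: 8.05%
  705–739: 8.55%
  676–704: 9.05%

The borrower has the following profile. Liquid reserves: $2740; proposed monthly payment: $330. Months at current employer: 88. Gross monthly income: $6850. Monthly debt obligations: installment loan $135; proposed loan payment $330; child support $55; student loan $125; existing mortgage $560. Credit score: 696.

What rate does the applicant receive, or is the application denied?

Credit score 696 ≥ 676 (meets minimum)
Reserves: 2,740 ÷ 330 = 8.3 months (meets 6-month minimum)
Total monthly debts = (135 + 330 + 55 + 125 + 560) = 1,205. Debt-to-income = 1,205/6,850 = 17.6% — meets 45% limit
Employment 88 ≥ 24 months
All requirements met. Score 696 falls in the 676–704 tier → 9.05%.

Approved at 9.05%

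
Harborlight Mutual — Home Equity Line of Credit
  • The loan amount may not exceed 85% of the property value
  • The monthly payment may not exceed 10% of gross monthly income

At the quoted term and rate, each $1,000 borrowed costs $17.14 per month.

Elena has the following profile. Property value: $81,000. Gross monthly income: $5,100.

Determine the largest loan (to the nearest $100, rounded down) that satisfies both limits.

Payment cap: 10% × $5,100 = $510/month.
At $17.14 per $1,000, that supports 510/17.14 × 1,000 ≈ $29,754 → $29,700.
LTV cap: 85% × $81,000 = $68,850 → $68,800.
Binding constraint: payment-to-income.

$29,700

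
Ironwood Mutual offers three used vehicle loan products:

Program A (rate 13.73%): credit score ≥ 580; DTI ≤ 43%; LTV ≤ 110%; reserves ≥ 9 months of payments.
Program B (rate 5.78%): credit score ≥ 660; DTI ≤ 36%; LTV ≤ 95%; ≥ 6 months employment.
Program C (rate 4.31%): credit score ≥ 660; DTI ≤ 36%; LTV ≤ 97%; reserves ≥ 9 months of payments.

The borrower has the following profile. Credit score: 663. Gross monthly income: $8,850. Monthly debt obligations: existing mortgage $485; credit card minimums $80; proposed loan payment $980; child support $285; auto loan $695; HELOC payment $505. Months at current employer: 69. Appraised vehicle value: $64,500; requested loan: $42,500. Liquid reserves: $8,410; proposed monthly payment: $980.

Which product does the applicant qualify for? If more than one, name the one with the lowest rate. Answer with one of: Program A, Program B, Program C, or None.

Total debts = (485 + 80 + 980 + 285 + 695 + 505) = 3,030; DTI = 3,030/8,850 = 34.2%.
LTV = 42,500/64,500 = 65.9%.
Reserves = 8,410/980 = 8.6 months.
Program A: score 663 ≥ 580; DTI 34.2% ≤ 43%; LTV 65.9% ≤ 110%; reserves 8.6 < 9 mo → does not qualify.
Program B: score 663 ≥ 660; DTI 34.2% ≤ 36%; LTV 65.9% ≤ 95%; employment 69 ≥ 6 mo → qualifies.
Program C: score 663 ≥ 660; DTI 34.2% ≤ 36%; LTV 65.9% ≤ 97%; reserves 8.6 < 9 mo → does not qualify.

Program B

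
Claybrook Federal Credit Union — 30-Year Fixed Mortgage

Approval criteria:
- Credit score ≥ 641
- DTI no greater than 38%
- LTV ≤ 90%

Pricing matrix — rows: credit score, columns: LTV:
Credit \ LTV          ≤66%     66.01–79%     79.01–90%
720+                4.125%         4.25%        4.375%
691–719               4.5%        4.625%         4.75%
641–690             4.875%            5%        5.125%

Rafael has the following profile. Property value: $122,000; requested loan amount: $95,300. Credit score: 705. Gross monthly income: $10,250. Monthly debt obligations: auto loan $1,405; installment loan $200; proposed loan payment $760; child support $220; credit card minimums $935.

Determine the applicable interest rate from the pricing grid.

Credit score 705 ≥ 641; Total monthly debts = (1,405 + 200 + 760 + 220 + 935) = 3,520. DTI: 3,520 ÷ 10,250 = 34.3%, within the 38% cap
Loan-to-value = 95,300/122,000 = 78.1% — pass (90% max)
Row: 705 falls in 691–719. Column: 78.1% falls in 66.01–79%. Rate = 4.625%.

4.625%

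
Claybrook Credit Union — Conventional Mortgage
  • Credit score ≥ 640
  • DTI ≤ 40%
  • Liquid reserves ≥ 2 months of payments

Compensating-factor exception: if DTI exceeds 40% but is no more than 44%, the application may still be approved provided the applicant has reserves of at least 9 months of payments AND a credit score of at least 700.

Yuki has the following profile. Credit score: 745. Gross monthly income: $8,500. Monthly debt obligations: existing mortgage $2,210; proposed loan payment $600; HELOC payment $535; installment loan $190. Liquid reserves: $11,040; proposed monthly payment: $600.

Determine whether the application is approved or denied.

Credit score 745 ≥ 640 (meets base)
Total debts = (2,210 + 600 + 535 + 190) = 3,535. DTI: 3,535 ÷ 8,500 = 41.6%, over the 40% base limit.
Reserves = 11,040/600 = 18.4 months ≥ 2
DTI 41.6% is within the 40%–44% exception band; checking compensating factors.
Override check — reserves: 18.4 mo (ok); score: 745 (ok).
Both override conditions satisfied; DTI exception granted.

Approved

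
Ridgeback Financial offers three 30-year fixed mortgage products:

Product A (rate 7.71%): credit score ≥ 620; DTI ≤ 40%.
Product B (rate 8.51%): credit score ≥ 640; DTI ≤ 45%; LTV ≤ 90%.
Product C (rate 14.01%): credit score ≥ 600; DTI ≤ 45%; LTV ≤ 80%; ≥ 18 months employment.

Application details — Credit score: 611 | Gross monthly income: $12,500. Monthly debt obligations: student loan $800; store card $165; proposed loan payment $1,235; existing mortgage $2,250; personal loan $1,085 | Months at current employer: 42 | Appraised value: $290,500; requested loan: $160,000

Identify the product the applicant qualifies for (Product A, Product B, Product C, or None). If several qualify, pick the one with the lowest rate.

Product C

Total debts = (800 + 165 + 1,235 + 2,250 + 1,085) = 5,535; DTI = 5,535/12,500 = 44.3%.
LTV = 160,000/290,500 = 55.1%.
Product A: score 611 < 620; DTI 44.3% > 40% → does not qualify.
Product B: score 611 < 640; DTI 44.3% ≤ 45%; LTV 55.1% ≤ 90% → does not qualify.
Product C: score 611 ≥ 600; DTI 44.3% ≤ 45%; LTV 55.1% ≤ 80%; employment 42 ≥ 18 mo → qualifies.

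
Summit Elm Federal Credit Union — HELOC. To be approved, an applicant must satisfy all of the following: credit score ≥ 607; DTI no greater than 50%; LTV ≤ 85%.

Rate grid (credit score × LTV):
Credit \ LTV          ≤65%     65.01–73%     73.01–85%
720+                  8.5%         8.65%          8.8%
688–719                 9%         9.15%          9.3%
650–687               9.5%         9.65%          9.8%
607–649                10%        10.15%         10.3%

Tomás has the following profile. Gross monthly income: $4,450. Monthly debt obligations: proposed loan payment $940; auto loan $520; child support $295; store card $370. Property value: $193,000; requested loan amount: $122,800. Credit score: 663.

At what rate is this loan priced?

9.5%

Credit score 663 ≥ 607; Total monthly debts = (940 + 520 + 295 + 370) = 2,125. DTI: 2,125 ÷ 4,450 = 47.8%, within the 50% cap
LTV: 122,800 ÷ 193,000 = 63.6%, within 85% cap
Credit 663 → row 650–687; LTV 63.6% → column ≤65%. Grid cell → 9.5%.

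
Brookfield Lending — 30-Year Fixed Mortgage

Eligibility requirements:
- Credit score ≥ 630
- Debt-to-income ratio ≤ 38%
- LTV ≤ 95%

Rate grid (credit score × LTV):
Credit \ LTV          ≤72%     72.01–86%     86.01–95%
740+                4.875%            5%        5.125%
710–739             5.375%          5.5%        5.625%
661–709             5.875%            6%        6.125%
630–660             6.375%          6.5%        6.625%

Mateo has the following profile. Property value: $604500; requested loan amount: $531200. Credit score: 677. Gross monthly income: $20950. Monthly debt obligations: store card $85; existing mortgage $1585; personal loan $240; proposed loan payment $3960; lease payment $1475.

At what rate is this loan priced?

Credit score 677 ≥ 630; Total monthly debts = (85 + 1,585 + 240 + 3,960 + 1,475) = 7,345. DTI: 7,345 ÷ 20,950 = 35.1%, within the 38% cap
LTV = 531,200/604,500 = 87.9% ≤ 95%
Credit 677 → row 661–709; LTV 87.9% → column 86.01–95%. Grid cell → 6.125%.

6.125%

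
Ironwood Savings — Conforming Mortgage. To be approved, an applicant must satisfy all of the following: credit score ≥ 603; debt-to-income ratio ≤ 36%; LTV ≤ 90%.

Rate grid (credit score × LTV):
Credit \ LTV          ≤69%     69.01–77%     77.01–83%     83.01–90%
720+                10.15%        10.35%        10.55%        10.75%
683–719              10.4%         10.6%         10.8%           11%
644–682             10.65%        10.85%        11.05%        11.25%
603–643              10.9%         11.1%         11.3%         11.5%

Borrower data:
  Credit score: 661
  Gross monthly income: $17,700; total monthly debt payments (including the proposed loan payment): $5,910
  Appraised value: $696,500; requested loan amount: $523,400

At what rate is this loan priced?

Credit score 661 ≥ 603; Debt-to-income = 5,910/17,700 = 33.4% — meets 36% limit
LTV: 523,400 ÷ 696,500 = 75.1%, within 90% cap
Score 661 is in the 644–682 band; LTV 75.1% is in the 69.01–77% band → 10.85%.

10.85%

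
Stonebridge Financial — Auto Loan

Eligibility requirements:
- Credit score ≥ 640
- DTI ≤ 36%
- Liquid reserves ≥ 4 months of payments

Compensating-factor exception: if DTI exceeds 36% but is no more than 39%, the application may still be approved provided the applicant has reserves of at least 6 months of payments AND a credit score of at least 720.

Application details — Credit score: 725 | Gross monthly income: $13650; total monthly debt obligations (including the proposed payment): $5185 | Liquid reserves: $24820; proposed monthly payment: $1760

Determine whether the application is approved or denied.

Credit score 725 ≥ 640 (meets base)
DTI: 5,185 ÷ 13,650 = 38%, over the 36% base limit.
Liquid reserves cover 24,820/1,760 = 14.1 months — ≥ 4 required
DTI 38% is within the 36%–39% exception band; checking compensating factors.
Override check — reserves: 14.1 mo (ok); score: 725 (ok).
Both override conditions satisfied; DTI exception granted.

Approved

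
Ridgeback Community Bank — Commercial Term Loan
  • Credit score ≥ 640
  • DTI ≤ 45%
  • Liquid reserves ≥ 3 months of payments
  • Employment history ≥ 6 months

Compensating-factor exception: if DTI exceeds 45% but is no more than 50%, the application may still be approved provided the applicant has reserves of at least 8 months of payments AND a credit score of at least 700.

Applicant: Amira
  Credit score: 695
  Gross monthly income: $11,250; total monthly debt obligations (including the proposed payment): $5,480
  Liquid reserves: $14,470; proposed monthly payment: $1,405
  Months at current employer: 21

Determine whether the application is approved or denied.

Denied

Credit score 695 ≥ 640 (meets base)
DTI = 5,480/11,250 = 48.7% > 45% — standard DTI limit exceeded.
Reserves: 14,470 ÷ 1,405 = 10.3 months (meets 3-month minimum)
Employment 21 ≥ 6 months
48.7% falls in the override range (45%–50%), so the compensating-factor test applies.
Override check — reserves: 10.3 mo (ok); score: 695 (below 700).
Compensating-factor requirement not fully met.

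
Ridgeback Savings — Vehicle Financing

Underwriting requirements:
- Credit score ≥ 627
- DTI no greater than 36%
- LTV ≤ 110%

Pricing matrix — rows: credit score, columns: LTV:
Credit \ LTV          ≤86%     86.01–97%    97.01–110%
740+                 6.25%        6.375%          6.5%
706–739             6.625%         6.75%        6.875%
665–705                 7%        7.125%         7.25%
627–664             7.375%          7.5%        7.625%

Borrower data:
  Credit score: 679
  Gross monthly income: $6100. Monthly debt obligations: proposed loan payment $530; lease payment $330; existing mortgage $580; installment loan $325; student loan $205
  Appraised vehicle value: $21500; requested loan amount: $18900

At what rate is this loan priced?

7.125%

Credit score 679 ≥ 627; Total monthly debts = (530 + 330 + 580 + 325 + 205) = 1,970. Debt-to-income = 1,970/6,100 = 32.3% — meets 36% limit
Loan-to-value = 18,900/21,500 = 87.9% — pass (110% max)
Row: 679 falls in 665–705. Column: 87.9% falls in 86.01–97%. Rate = 7.125%.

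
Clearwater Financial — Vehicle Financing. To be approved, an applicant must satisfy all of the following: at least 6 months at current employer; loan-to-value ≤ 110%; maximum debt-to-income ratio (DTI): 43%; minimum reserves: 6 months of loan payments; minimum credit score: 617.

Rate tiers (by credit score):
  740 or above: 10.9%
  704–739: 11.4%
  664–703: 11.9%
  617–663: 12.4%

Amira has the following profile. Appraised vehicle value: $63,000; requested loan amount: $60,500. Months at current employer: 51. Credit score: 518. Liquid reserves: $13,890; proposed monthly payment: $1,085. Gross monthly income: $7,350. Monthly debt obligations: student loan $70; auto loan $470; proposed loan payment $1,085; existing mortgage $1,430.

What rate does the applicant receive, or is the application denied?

Denied

Credit score 518 < 617 (below minimum)
Reserves = 13,890/1,085 = 12.8 months ≥ 6
Employment 51 ≥ 6 months
LTV: 60,500 ÷ 63,000 = 96%, within 110% cap
Total monthly debts = (70 + 470 + 1,085 + 1,430) = 3,055. DTI = 3,055/7,350 = 41.6% ≤ 43%
Not all requirements met → denied.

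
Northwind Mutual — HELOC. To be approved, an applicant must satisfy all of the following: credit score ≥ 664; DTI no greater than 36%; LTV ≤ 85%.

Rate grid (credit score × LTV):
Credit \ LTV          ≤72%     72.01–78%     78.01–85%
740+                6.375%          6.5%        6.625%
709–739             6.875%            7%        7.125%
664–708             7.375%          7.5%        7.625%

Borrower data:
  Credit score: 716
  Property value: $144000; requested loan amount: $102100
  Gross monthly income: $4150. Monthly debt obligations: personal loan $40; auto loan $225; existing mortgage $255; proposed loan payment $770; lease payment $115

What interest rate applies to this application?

Credit score 716 ≥ 664; Total monthly debts = (40 + 225 + 255 + 770 + 115) = 1,405. Debt-to-income = 1,405/4,150 = 33.9% — meets 36% limit
Loan-to-value = 102,100/144,000 = 70.9% — pass (85% max)
Credit 716 → row 709–739; LTV 70.9% → column ≤72%. Grid cell → 6.875%.

6.875%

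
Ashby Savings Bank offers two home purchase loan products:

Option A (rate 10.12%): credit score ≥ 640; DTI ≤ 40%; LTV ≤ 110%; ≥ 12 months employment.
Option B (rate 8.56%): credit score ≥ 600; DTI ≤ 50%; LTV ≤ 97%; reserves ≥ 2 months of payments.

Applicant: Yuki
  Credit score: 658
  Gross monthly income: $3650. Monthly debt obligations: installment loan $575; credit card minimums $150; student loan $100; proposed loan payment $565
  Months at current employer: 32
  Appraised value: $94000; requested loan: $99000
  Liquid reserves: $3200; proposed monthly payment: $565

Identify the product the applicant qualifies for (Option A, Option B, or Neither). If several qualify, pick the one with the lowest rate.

Total debts = (575 + 150 + 100 + 565) = 1,390; DTI = 1,390/3,650 = 38.1%.
LTV = 99,000/94,000 = 105.3%.
Reserves = 3,200/565 = 5.7 months.
Option A: score 658 ≥ 640; DTI 38.1% ≤ 40%; LTV 105.3% ≤ 110%; employment 32 ≥ 12 mo → qualifies.
Option B: score 658 ≥ 600; DTI 38.1% ≤ 50%; LTV 105.3% > 97%; reserves 5.7 ≥ 2 mo → does not qualify.

Option A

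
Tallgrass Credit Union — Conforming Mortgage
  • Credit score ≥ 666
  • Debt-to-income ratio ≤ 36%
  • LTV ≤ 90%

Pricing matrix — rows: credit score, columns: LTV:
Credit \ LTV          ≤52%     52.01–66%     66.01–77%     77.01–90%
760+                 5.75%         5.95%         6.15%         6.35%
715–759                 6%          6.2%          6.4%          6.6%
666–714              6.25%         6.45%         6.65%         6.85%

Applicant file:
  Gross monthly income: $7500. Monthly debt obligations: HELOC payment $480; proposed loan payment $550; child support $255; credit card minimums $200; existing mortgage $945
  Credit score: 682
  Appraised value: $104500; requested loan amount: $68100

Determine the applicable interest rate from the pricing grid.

Credit score 682 ≥ 666; Total monthly debts = (480 + 550 + 255 + 200 + 945) = 2,430. DTI: 2,430 ÷ 7,500 = 32.4%, within the 36% cap
LTV: 68,100 ÷ 104,500 = 65.2%, within 90% cap
Credit 682 → row 666–714; LTV 65.2% → column 52.01–66%. Grid cell → 6.45%.

6.45%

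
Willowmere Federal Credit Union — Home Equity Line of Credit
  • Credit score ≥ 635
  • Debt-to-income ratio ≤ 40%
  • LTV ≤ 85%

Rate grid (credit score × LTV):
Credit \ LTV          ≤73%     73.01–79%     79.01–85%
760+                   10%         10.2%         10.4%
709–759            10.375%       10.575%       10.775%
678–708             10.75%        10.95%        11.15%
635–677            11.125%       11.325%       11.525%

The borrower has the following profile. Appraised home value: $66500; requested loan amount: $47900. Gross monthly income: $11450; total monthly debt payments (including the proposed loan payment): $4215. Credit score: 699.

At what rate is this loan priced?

Credit score 699 ≥ 635; Debt-to-income = 4,215/11,450 = 36.8% — meets 40% limit
Loan-to-value = 47,900/66,500 = 72% — pass (85% max)
Credit 699 → row 678–708; LTV 72% → column ≤73%. Grid cell → 10.75%.

10.75%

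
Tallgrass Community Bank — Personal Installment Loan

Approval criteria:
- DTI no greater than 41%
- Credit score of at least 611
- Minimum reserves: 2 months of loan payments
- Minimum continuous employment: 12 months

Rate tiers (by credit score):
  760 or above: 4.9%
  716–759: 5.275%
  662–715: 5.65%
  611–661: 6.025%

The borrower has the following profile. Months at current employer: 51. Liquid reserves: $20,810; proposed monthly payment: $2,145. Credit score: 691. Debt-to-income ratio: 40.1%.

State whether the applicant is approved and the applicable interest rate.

Approved at 5.65%

Credit score 691 ≥ 611 (meets minimum)
Employment 51 ≥ 12 months
DTI 40.1% is within the 41% limit
Reserves: 20,810 ÷ 2,145 = 9.7 months (meets 2-month minimum)
All requirements met. Score 691 falls in the 662–715 tier → 5.65%.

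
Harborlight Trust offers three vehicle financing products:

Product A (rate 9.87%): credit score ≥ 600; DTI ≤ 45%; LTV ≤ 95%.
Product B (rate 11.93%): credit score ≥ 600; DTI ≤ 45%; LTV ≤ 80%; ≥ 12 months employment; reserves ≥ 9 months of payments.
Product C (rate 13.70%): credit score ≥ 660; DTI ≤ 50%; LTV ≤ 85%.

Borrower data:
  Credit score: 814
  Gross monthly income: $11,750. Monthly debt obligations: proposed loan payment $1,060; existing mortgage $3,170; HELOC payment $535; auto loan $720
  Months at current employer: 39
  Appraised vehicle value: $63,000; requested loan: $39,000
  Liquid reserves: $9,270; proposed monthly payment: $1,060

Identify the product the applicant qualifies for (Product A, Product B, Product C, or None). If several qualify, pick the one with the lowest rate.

Total debts = (1,060 + 3,170 + 535 + 720) = 5,485; DTI = 5,485/11,750 = 46.7%.
LTV = 39,000/63,000 = 61.9%.
Reserves = 9,270/1,060 = 8.7 months.
Product A: score 814 ≥ 600; DTI 46.7% > 45%; LTV 61.9% ≤ 95% → does not qualify.
Product B: score 814 ≥ 600; DTI 46.7% > 45%; LTV 61.9% ≤ 80%; employment 39 ≥ 12 mo; reserves 8.7 < 9 mo → does not qualify.
Product C: score 814 ≥ 660; DTI 46.7% ≤ 50%; LTV 61.9% ≤ 85% → qualifies.

Product C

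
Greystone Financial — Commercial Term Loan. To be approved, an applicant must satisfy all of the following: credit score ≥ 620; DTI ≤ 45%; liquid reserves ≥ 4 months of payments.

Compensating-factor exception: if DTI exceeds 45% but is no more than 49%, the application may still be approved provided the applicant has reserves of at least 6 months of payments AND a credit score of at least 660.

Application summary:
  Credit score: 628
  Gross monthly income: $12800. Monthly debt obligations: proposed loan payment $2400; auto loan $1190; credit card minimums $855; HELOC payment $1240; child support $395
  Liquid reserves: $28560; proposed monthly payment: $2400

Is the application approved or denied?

Credit score 628 ≥ 620 (meets base)
Total debts = (2,400 + 1,190 + 855 + 1,240 + 395) = 6,080. DTI: 6,080 ÷ 12,800 = 47.5%, over the 45% base limit.
Reserves: 28,560 ÷ 2,400 = 11.9 months (meets 4-month minimum)
47.5% falls in the override range (45%–49%), so the compensating-factor test applies.
Reserves 11.9 ≥ 6 months; credit score 628 < 660.
Compensating-factor requirement not fully met.

Denied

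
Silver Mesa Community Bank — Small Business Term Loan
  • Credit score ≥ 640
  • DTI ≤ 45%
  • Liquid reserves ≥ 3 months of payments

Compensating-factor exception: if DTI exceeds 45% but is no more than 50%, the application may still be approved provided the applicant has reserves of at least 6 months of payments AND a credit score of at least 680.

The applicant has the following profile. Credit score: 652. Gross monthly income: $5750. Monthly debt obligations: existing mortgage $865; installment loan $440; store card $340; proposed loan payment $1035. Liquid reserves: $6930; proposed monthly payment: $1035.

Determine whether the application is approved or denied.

Credit score 652 ≥ 640 (meets base)
Total debts = (865 + 440 + 340 + 1,035) = 2,680. DTI: 2,680 ÷ 5,750 = 46.6%, over the 45% base limit.
Reserves: 6,930 ÷ 1,035 = 6.7 months (meets 3-month minimum)
46.6% falls in the override range (45%–50%), so the compensating-factor test applies.
Reserves 6.7 ≥ 6 months; credit score 652 < 680.
Override conditions not both satisfied; exception does not apply.

Denied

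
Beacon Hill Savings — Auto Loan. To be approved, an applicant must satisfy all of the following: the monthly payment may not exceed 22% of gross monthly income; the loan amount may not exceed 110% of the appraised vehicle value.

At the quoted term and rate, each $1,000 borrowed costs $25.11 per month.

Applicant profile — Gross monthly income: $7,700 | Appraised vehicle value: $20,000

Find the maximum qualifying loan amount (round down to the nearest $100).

Payment cap: 22% × $7,700 = $1,694/month.
At $25.11 per $1,000, that supports 1,694/25.11 × 1,000 ≈ $67,463 → $67,400.
LTV cap: 110% × $20,000 = $22,000 → $22,000.
Binding constraint: loan-to-value.

$22,000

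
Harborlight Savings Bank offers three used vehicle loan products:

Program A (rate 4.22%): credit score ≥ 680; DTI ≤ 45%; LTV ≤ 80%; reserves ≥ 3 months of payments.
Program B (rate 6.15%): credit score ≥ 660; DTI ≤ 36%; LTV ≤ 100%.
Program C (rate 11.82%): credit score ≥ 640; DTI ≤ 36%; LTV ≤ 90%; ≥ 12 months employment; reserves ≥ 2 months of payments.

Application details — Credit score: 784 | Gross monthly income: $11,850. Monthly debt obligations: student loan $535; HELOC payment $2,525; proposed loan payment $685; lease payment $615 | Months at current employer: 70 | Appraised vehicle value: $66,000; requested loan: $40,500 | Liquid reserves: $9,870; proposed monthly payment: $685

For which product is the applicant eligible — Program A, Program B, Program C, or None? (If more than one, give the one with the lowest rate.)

Program A

Total debts = (535 + 2,525 + 685 + 615) = 4,360; DTI = 4,360/11,850 = 36.8%.
LTV = 40,500/66,000 = 61.4%.
Reserves = 9,870/685 = 14.4 months.
Program A: score 784 ≥ 680; DTI 36.8% ≤ 45%; LTV 61.4% ≤ 80%; reserves 14.4 ≥ 3 mo → qualifies.
Program B: score 784 ≥ 660; DTI 36.8% > 36%; LTV 61.4% ≤ 100% → does not qualify.
Program C: score 784 ≥ 640; DTI 36.8% > 36%; LTV 61.4% ≤ 90%; employment 70 ≥ 12 mo; reserves 14.4 ≥ 2 mo → does not qualify.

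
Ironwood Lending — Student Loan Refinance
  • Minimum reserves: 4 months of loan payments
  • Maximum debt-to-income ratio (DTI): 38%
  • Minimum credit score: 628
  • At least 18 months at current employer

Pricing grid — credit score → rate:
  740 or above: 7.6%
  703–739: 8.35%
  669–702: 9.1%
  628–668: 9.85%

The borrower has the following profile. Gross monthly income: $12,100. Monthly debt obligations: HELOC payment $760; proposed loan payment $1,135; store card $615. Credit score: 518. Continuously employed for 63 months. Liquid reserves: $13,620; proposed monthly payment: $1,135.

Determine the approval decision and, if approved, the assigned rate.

Credit score 518 < 628 (below minimum)
Total monthly debts = (760 + 1,135 + 615) = 2,510. Debt-to-income = 2,510/12,100 = 20.7% — meets 38% limit
Employment 63 ≥ 18 months
Liquid reserves cover 13,620/1,135 = 12.0 months — ≥ 4 required
Not all requirements met → denied.

Denied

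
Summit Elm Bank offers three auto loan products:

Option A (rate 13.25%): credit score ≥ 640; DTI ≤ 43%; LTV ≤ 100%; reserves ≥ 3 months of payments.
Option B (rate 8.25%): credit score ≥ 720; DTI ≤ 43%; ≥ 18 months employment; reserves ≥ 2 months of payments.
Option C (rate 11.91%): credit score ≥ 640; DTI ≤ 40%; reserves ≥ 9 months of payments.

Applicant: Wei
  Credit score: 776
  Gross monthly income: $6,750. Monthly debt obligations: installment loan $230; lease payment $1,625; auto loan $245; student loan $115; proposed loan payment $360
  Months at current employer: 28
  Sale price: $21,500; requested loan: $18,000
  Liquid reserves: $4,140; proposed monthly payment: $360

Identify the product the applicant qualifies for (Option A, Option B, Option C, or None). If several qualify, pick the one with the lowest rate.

Total debts = (230 + 1,625 + 245 + 115 + 360) = 2,575; DTI = 2,575/6,750 = 38.1%.
LTV = 18,000/21,500 = 83.7%.
Reserves = 4,140/360 = 11.5 months.
Option A: score 776 ≥ 640; DTI 38.1% ≤ 43%; LTV 83.7% ≤ 100%; reserves 11.5 ≥ 3 mo → qualifies.
Option B: score 776 ≥ 720; DTI 38.1% ≤ 43%; employment 28 ≥ 18 mo; reserves 11.5 ≥ 2 mo → qualifies.
Option C: score 776 ≥ 640; DTI 38.1% ≤ 40%; reserves 11.5 ≥ 9 mo → qualifies.
Qualifying: Option A, Option B, Option C. Lowest rate is 8.25% → Option B.

Option B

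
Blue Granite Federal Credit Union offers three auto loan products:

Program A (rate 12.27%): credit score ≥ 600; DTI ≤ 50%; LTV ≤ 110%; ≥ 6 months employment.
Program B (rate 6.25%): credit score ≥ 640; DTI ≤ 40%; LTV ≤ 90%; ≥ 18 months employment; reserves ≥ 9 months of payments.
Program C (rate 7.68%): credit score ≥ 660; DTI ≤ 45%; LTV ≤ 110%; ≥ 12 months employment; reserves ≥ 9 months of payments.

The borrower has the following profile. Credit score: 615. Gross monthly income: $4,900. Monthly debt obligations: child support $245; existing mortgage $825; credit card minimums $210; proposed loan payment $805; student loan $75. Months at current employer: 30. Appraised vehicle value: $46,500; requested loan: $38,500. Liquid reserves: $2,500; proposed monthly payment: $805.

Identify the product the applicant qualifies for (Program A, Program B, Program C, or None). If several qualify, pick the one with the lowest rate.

Total debts = (245 + 825 + 210 + 805 + 75) = 2,160; DTI = 2,160/4,900 = 44.1%.
LTV = 38,500/46,500 = 82.8%.
Reserves = 2,500/805 = 3.1 months.
Program A: score 615 ≥ 600; DTI 44.1% ≤ 50%; LTV 82.8% ≤ 110%; employment 30 ≥ 6 mo → qualifies.
Program B: score 615 < 640; DTI 44.1% > 40%; LTV 82.8% ≤ 90%; employment 30 ≥ 18 mo; reserves 3.1 < 9 mo → does not qualify.
Program C: score 615 < 660; DTI 44.1% ≤ 45%; LTV 82.8% ≤ 110%; employment 30 ≥ 12 mo; reserves 3.1 < 9 mo → does not qualify.

Program A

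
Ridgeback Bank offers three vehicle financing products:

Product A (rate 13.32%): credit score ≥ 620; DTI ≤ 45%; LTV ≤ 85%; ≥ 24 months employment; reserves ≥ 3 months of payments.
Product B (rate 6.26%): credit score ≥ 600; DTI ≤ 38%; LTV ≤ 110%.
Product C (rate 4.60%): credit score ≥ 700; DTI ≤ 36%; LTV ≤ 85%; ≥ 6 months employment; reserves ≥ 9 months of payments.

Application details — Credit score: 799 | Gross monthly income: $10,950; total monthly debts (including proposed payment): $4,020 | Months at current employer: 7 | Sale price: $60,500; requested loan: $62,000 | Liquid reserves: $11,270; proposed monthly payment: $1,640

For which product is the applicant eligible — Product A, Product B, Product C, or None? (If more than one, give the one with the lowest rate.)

Product B

DTI = 4,020/10,950 = 36.7%.
LTV = 62,000/60,500 = 102.5%.
Reserves = 11,270/1,640 = 6.9 months.
Product A: score 799 ≥ 620; DTI 36.7% ≤ 45%; LTV 102.5% > 85%; employment 7 < 24 mo; reserves 6.9 ≥ 3 mo → does not qualify.
Product B: score 799 ≥ 600; DTI 36.7% ≤ 38%; LTV 102.5% ≤ 110% → qualifies.
Product C: score 799 ≥ 700; DTI 36.7% > 36%; LTV 102.5% > 85%; employment 7 ≥ 6 mo; reserves 6.9 < 9 mo → does not qualify.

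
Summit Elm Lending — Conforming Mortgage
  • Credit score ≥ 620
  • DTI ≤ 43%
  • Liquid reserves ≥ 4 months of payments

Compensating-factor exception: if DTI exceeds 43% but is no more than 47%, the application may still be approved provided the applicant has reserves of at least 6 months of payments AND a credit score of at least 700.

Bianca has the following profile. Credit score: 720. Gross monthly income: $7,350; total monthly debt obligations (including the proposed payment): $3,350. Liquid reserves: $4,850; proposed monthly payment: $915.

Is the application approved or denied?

Credit score 720 ≥ 620 (meets base)
DTI: 3,350 ÷ 7,350 = 45.6%, over the 43% base limit.
Liquid reserves cover 4,850/915 = 5.3 months — ≥ 4 required
45.6% falls in the override range (43%–47%), so the compensating-factor test applies.
Reserves 5.3 < 6 months; credit score 720 ≥ 700.
Compensating-factor requirement not fully met.

Denied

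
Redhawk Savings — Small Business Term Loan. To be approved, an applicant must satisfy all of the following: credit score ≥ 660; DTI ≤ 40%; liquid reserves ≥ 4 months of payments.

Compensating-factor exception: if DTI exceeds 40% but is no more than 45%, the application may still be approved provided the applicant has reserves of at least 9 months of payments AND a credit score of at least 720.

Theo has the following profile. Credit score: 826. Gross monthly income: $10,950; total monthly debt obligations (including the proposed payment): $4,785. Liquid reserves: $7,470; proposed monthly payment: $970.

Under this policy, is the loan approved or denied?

Denied

Credit score 826 ≥ 660 (meets base)
DTI = 4,785/10,950 = 43.7% > 40% — standard DTI limit exceeded.
Reserves: 7,470 ÷ 970 = 7.7 months (meets 4-month minimum)
DTI 43.7% is within the 40%–45% exception band; checking compensating factors.
Reserves 7.7 < 9 months; credit score 826 ≥ 720.
Override conditions not both satisfied; exception does not apply.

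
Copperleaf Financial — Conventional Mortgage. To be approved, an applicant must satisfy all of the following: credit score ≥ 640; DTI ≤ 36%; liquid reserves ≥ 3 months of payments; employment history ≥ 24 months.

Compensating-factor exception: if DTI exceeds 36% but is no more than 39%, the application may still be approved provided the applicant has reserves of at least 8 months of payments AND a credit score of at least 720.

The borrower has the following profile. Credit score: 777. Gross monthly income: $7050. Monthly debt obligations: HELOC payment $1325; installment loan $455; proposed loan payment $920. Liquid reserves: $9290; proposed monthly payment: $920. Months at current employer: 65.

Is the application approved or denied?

Approved

Credit score 777 ≥ 640 (meets base)
Total debts = (1,325 + 455 + 920) = 2,700. DTI = 2,700/7,050 = 38.3% > 36% — standard DTI limit exceeded.
Liquid reserves cover 9,290/920 = 10.1 months — ≥ 3 required
Employment 65 ≥ 24 months
DTI 38.3% is within the 36%–39% exception band; checking compensating factors.
Override check — reserves: 10.1 mo (ok); score: 777 (ok).
Both compensating conditions met → exception applies.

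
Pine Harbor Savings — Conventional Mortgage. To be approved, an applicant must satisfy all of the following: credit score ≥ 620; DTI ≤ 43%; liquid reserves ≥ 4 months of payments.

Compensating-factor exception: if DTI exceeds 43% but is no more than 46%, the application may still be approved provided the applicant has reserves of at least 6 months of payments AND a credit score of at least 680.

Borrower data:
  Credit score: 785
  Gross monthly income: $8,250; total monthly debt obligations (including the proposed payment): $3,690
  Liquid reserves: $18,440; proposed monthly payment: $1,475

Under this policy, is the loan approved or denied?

Credit score 785 ≥ 620 (meets base)
DTI = 3,690/8,250 = 44.7% > 43% — standard DTI limit exceeded.
Reserves = 18,440/1,475 = 12.5 months ≥ 4
44.7% falls in the override range (43%–46%), so the compensating-factor test applies.
Reserves 12.5 ≥ 6 months; credit score 785 ≥ 680.
Both compensating conditions met → exception applies.

Approved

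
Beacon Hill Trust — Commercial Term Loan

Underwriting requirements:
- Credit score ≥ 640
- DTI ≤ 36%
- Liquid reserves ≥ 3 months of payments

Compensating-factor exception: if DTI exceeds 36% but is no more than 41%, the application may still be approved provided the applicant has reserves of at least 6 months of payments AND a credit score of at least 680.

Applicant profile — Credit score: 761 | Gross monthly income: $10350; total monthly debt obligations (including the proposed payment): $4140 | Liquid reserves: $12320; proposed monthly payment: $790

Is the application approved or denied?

Approved

Credit score 761 ≥ 640 (meets base)
DTI: 4,140 ÷ 10,350 = 40%, over the 36% base limit.
Reserves: 12,320 ÷ 790 = 15.6 months (meets 3-month minimum)
DTI 40% is within the 36%–41% exception band; checking compensating factors.
Override check — reserves: 15.6 mo (ok); score: 761 (ok).
Both compensating conditions met → exception applies.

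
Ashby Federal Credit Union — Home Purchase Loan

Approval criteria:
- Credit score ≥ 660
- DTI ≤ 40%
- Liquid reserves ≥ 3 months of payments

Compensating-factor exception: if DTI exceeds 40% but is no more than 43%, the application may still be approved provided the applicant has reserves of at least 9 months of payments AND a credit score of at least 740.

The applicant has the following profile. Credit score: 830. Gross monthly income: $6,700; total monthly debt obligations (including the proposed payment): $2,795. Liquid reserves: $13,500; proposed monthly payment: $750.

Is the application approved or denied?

Credit score 830 ≥ 660 (meets base)
DTI = 2,795/6,700 = 41.7% > 40% — standard DTI limit exceeded.
Reserves = 13,500/750 = 18.0 months ≥ 3
41.7% falls in the override range (40%–43%), so the compensating-factor test applies.
Reserves 18.0 ≥ 9 months; credit score 830 ≥ 740.
Both override conditions satisfied; DTI exception granted.

Approved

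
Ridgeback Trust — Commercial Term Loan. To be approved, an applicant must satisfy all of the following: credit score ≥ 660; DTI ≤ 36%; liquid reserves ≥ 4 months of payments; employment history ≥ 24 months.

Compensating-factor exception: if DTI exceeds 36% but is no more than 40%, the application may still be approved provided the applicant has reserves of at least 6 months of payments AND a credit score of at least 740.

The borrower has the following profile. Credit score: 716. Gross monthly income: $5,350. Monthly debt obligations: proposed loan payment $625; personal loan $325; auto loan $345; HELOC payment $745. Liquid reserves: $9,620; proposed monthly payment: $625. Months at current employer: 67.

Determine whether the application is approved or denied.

Credit score 716 ≥ 660 (meets base)
Total debts = (625 + 325 + 345 + 745) = 2,040. DTI: 2,040 ÷ 5,350 = 38.1%, over the 36% base limit.
Reserves: 9,620 ÷ 625 = 15.4 months (meets 4-month minimum)
Employment 67 ≥ 24 months
DTI 38.1% is within the 36%–40% exception band; checking compensating factors.
Reserves 15.4 ≥ 6 months; credit score 716 < 740.
Override conditions not both satisfied; exception does not apply.

Denied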